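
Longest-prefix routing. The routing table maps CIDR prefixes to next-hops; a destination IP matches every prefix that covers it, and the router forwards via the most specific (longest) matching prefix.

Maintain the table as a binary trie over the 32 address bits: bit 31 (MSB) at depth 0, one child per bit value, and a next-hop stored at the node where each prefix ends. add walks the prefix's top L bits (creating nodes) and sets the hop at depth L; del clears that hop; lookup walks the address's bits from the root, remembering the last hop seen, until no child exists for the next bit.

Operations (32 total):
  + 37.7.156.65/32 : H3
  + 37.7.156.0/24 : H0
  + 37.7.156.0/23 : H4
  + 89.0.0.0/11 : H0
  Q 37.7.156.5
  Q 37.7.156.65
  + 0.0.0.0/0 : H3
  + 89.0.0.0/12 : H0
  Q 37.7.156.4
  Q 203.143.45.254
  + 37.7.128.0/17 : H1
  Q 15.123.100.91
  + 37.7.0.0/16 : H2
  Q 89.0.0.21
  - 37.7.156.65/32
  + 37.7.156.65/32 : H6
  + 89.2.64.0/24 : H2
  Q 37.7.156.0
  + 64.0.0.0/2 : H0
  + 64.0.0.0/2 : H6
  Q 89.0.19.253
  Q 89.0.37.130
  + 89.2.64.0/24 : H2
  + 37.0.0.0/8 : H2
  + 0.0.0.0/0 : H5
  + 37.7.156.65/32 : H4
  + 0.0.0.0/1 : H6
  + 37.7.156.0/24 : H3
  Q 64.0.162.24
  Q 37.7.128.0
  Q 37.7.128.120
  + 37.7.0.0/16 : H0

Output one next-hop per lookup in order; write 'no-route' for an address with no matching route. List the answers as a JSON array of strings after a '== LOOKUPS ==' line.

Process each operation:
  add 37.7.156.65/32 -> H3 at depth 32
  add 37.7.156.0/24 -> H0 at depth 24
  add 37.7.156.0/23 -> H4 at depth 23
  add 89.0.0.0/11 -> H0 at depth 11
  ? 37.7.156.5  path d0:-→d1:-→d2:-→d3:-→d4:-→d5:-→d6:-→d7:-→d8:-→d9:-→d10:-→d11:-→d12:-→d13:-→d14:-→d15:-→d16:-→d17:-→d18:-→d19:-→d20:-→d21:-→d22:-→d23:H4→d24:H0→d25:-  best=H0
  ? 37.7.156.65  path d0:-→d1:-→d2:-→d3:-→d4:-→d5:-→d6:-→d7:-→d8:-→d9:-→d10:-→d11:-→d12:-→d13:-→d14:-→d15:-→d16:-→d17:-→d18:-→d19:-→d20:-→d21:-→d22:-→d23:H4→d24:H0→d25:-→d26:-→d27:-→d28:-→d29:-→d30:-→d31:-→d32:H3  best=H3
  add 0.0.0.0/0 -> H3 at depth 0
  add 89.0.0.0/12 -> H0 at depth 12
  ? 37.7.156.4  path d0:H3→d1:-→d2:-→d3:-→d4:-→d5:-→d6:-→d7:-→d8:-→d9:-→d10:-→d11:-→d12:-→d13:-→d14:-→d15:-→d16:-→d17:-→d18:-→d19:-→d20:-→d21:-→d22:-→d23:H4→d24:H0→d25:-  best=H0
  ? 203.143.45.254  path d0:H3  best=H3
  add 37.7.128.0/17 -> H1 at depth 17
  ? 15.123.100.91  path d0:H3→d1:-→d2:-  best=H3
  add 37.7.0.0/16 -> H2 at depth 16
  ? 89.0.0.21  path d0:H3→d1:-→d2:-→d3:-→d4:-→d5:-→d6:-→d7:-→d8:-→d9:-→d10:-→d11:H0→d12:H0  best=H0
  del 37.7.156.65/32 (clear depth 32)
  add 37.7.156.65/32 -> H6 at depth 32
  add 89.2.64.0/24 -> H2 at depth 24
  ? 37.7.156.0  path d0:H3→d1:-→d2:-→d3:-→d4:-→d5:-→d6:-→d7:-→d8:-→d9:-→d10:-→d11:-→d12:-→d13:-→d14:-→d15:-→d16:H2→d17:H1→d18:-→d19:-→d20:-→d21:-→d22:-→d23:H4→d24:H0→d25:-  best=H0
  add 64.0.0.0/2 -> H0 at depth 2
  add 64.0.0.0/2 -> H6 at depth 2
  ? 89.0.19.253  path d0:H3→d1:-→d2:H6→d3:-→d4:-→d5:-→d6:-→d7:-→d8:-→d9:-→d10:-→d11:H0→d12:H0→d13:-→d14:-  best=H0
  ? 89.0.37.130  path d0:H3→d1:-→d2:H6→d3:-→d4:-→d5:-→d6:-→d7:-→d8:-→d9:-→d10:-→d11:H0→d12:H0→d13:-→d14:-  best=H0
  add 89.2.64.0/24 -> H2 at depth 24
  add 37.0.0.0/8 -> H2 at depth 8
  add 0.0.0.0/0 -> H5 at depth 0
  add 37.7.156.65/32 -> H4 at depth 32
  add 0.0.0.0/1 -> H6 at depth 1
  add 37.7.156.0/24 -> H3 at depth 24
  ? 64.0.162.24  path d0:H5→d1:H6→d2:H6→d3:-  best=H6
  ? 37.7.128.0  path d0:H5→d1:H6→d2:-→d3:-→d4:-→d5:-→d6:-→d7:-→d8:H2→d9:-→d10:-→d11:-→d12:-→d13:-→d14:-→d15:-→d16:H2→d17:H1→d18:-→d19:-  best=H1
  ? 37.7.128.120  path d0:H5→d1:H6→d2:-→d3:-→d4:-→d5:-→d6:-→d7:-→d8:H2→d9:-→d10:-→d11:-→d12:-→d13:-→d14:-→d15:-→d16:H2→d17:H1→d18:-→d19:-  best=H1
  add 37.7.0.0/16 -> H0 at depth 16

== LOOKUPS ==
["H0","H3","H0","H3","H3","H0","H0","H0","H0","H6","H1","H1"]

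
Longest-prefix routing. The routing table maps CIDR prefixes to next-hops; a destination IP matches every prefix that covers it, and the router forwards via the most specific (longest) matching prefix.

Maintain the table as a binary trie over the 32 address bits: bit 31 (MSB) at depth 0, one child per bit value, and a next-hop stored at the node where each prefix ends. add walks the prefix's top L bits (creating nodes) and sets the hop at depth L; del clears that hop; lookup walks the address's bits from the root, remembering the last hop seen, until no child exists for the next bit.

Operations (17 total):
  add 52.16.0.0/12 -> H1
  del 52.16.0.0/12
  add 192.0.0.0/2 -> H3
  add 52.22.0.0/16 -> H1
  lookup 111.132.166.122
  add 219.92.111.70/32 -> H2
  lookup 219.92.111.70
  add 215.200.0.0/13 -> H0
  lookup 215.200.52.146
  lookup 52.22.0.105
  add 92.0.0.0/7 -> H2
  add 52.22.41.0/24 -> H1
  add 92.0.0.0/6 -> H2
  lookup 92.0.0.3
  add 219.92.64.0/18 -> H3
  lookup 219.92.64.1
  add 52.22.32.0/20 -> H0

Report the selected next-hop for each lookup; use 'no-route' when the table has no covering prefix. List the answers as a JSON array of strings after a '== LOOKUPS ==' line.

Trace:
  + 52.16.0.0/12 (H1) depth=12
  del 52.16.0.0/12 (clear depth 12)
  + 192.0.0.0/2 (H3) depth=2
  + 52.22.0.0/16 (H1) depth=16
  Q 111.132.166.122: descend 0 ; hops seen [∅] ; pick no-route
  + 219.92.111.70/32 (H2) depth=32
  Q 219.92.111.70: descend 11011011010111000110111101000110 ; hops seen [H3,H2] ; pick H2
  + 215.200.0.0/13 (H0) depth=13
  Q 215.200.52.146: descend 1101011111001 ; hops seen [H3,H0] ; pick H0
  Q 52.22.0.105: descend 0011010000010110 ; hops seen [H1] ; pick H1
  + 92.0.0.0/7 (H2) depth=7
  + 52.22.41.0/24 (H1) depth=24
  + 92.0.0.0/6 (H2) depth=6
  Q 92.0.0.3: descend 0101110 ; hops seen [H2,H2] ; pick H2
  + 219.92.64.0/18 (H3) depth=18
  Q 219.92.64.1: descend 110110110101110001 ; hops seen [H3,H3] ; pick H3
  + 52.22.32.0/20 (H0) depth=20

== LOOKUPS ==
["no-route","H2","H0","H1","H2","H3"]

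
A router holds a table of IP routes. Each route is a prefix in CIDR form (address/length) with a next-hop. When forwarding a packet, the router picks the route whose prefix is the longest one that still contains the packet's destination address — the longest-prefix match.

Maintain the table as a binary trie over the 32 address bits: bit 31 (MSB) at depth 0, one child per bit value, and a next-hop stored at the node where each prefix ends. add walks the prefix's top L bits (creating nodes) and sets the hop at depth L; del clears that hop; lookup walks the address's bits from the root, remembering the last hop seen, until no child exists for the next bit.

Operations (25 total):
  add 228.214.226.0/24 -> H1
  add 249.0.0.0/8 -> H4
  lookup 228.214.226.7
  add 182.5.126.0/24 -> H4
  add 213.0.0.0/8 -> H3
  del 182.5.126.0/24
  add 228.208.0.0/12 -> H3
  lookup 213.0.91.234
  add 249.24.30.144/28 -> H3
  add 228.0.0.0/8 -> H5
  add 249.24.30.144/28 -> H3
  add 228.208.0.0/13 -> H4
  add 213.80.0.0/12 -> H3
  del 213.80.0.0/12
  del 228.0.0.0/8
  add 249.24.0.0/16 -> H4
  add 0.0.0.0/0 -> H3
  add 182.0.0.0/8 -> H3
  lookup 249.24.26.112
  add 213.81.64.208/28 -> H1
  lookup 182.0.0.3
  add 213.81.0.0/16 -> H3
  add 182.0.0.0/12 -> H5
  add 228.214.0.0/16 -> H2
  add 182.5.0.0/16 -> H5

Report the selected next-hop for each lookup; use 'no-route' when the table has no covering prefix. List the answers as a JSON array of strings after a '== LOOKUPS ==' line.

Trace:
  add 228.214.226.0/24 -> H1 at depth 24
  add 249.0.0.0/8 -> H4 at depth 8
  ? 228.214.226.7  path d0:-→d1:-→d2:-→d3:-→d4:-→d5:-→d6:-→d7:-→d8:-→d9:-→d10:-→d11:-→d12:-→d13:-→d14:-→d15:-→d16:-→d17:-→d18:-→d19:-→d20:-→d21:-→d22:-→d23:-→d24:H1  best=H1
  add 182.5.126.0/24 -> H4 at depth 24
  add 213.0.0.0/8 -> H3 at depth 8
  - 182.5.126.0/24 clear@24
  add 228.208.0.0/12 -> H3 at depth 12
  ? 213.0.91.234  path d0:-→d1:-→d2:-→d3:-→d4:-→d5:-→d6:-→d7:-→d8:H3  best=H3
  add 249.24.30.144/28 -> H3 at depth 28
  add 228.0.0.0/8 -> H5 at depth 8
  add 249.24.30.144/28 -> H3 at depth 28
  add 228.208.0.0/13 -> H4 at depth 13
  add 213.80.0.0/12 -> H3 at depth 12
  - 213.80.0.0/12 clear@12
  - 228.0.0.0/8 clear@8
  add 249.24.0.0/16 -> H4 at depth 16
  add 0.0.0.0/0 -> H3 at depth 0
  add 182.0.0.0/8 -> H3 at depth 8
  ? 249.24.26.112  path d0:H3→d1:-→d2:-→d3:-→d4:-→d5:-→d6:-→d7:-→d8:H4→d9:-→d10:-→d11:-→d12:-→d13:-→d14:-→d15:-→d16:H4→d17:-→d18:-→d19:-→d20:-→d21:-  best=H4
  add 213.81.64.208/28 -> H1 at depth 28
  ? 182.0.0.3  path d0:H3→d1:-→d2:-→d3:-→d4:-→d5:-→d6:-→d7:-→d8:H3→d9:-→d10:-→d11:-→d12:-→d13:-  best=H3
  add 213.81.0.0/16 -> H3 at depth 16
  add 182.0.0.0/12 -> H5 at depth 12
  add 228.214.0.0/16 -> H2 at depth 16
  add 182.5.0.0/16 -> H5 at depth 16

== LOOKUPS ==
["H1","H3","H4","H3"]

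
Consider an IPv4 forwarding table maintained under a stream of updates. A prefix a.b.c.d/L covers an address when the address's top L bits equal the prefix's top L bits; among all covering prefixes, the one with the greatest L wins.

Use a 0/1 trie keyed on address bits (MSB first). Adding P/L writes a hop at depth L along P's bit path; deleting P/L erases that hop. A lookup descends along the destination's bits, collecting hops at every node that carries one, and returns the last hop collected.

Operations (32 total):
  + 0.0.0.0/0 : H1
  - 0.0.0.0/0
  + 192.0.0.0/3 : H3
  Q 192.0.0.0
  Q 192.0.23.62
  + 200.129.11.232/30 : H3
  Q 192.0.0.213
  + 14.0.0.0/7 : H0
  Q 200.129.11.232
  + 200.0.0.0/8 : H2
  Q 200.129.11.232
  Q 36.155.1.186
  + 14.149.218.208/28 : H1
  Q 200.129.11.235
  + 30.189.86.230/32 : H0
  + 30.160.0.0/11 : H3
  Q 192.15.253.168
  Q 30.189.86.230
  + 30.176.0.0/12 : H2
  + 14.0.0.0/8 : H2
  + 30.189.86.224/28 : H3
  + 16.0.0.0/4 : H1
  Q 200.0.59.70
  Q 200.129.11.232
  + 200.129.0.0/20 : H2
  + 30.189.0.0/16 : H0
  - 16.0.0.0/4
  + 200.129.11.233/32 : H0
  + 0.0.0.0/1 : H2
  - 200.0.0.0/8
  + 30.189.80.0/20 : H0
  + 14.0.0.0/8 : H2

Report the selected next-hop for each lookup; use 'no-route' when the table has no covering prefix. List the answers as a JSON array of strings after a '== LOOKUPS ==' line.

Apply in order:
  add 0.0.0.0/0 -> H1 at depth 0
  - 0.0.0.0/0 clear@0
  add 192.0.0.0/3 -> H3 at depth 3
  Q 192.0.0.0: descend 110 ; hops seen [H3] ; pick H3
  Q 192.0.23.62: descend 110 ; hops seen [H3] ; pick H3
  add 200.129.11.232/30 -> H3 at depth 30
  Q 192.0.0.213: descend 1100 ; hops seen [H3] ; pick H3
  add 14.0.0.0/7 -> H0 at depth 7
  Q 200.129.11.232: descend 110010001000000100001011111010 ; hops seen [H3,H3] ; pick H3
  add 200.0.0.0/8 -> H2 at depth 8
  Q 200.129.11.232: descend 110010001000000100001011111010 ; hops seen [H3,H2,H3] ; pick H3
  Q 36.155.1.186: descend 00 ; hops seen [∅] ; pick no-route
  add 14.149.218.208/28 -> H1 at depth 28
  Q 200.129.11.235: descend 110010001000000100001011111010 ; hops seen [H3,H2,H3] ; pick H3
  add 30.189.86.230/32 -> H0 at depth 32
  add 30.160.0.0/11 -> H3 at depth 11
  Q 192.15.253.168: descend 1100 ; hops seen [H3] ; pick H3
  Q 30.189.86.230: descend 00011110101111010101011011100110 ; hops seen [H3,H0] ; pick H0
  add 30.176.0.0/12 -> H2 at depth 12
  add 14.0.0.0/8 -> H2 at depth 8
  add 30.189.86.224/28 -> H3 at depth 28
  add 16.0.0.0/4 -> H1 at depth 4
  Q 200.0.59.70: descend 11001000 ; hops seen [H3,H2] ; pick H2
  Q 200.129.11.232: descend 110010001000000100001011111010 ; hops seen [H3,H2,H3] ; pick H3
  add 200.129.0.0/20 -> H2 at depth 20
  add 30.189.0.0/16 -> H0 at depth 16
  - 16.0.0.0/4 clear@4
  add 200.129.11.233/32 -> H0 at depth 32
  add 0.0.0.0/1 -> H2 at depth 1
  - 200.0.0.0/8 clear@8
  add 30.189.80.0/20 -> H0 at depth 20
  add 14.0.0.0/8 -> H2 at depth 8

== LOOKUPS ==
["H3","H3","H3","H3","H3","no-route","H3","H3","H0","H2","H3"]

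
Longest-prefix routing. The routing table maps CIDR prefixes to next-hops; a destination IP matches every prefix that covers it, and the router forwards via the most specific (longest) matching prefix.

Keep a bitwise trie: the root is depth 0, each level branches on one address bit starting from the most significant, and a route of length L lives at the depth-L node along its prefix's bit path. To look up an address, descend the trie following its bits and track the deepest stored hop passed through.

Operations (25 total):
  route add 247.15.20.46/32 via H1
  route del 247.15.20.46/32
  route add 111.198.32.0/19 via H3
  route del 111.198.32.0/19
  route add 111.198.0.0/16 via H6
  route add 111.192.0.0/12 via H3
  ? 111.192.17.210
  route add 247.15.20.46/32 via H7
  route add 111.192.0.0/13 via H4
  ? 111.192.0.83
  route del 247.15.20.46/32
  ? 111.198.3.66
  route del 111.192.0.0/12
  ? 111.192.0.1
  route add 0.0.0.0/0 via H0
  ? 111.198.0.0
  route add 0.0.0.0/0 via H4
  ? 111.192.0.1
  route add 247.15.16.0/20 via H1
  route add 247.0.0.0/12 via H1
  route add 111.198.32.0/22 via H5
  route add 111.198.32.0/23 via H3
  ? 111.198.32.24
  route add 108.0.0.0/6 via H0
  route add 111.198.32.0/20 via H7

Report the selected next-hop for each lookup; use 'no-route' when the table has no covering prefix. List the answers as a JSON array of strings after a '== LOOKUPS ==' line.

Process each operation:
  add 247.15.20.46/32 -> H1 at depth 32
  del 247.15.20.46/32 (clear depth 32)
  add 111.198.32.0/19 -> H3 at depth 19
  del 111.198.32.0/19 (clear depth 19)
  add 111.198.0.0/16 -> H6 at depth 16
  add 111.192.0.0/12 -> H3 at depth 12
  lookup 111.192.17.210: bits 0110111111000 walk d0:-→d1:-→d2:-→d3:-→d4:-→d5:-→d6:-→d7:-→d8:-→d9:-→d10:-→d11:-→d12:H3→d13:- -> H3
  add 247.15.20.46/32 -> H7 at depth 32
  add 111.192.0.0/13 -> H4 at depth 13
  lookup 111.192.0.83: bits 0110111111000 walk d0:-→d1:-→d2:-→d3:-→d4:-→d5:-→d6:-→d7:-→d8:-→d9:-→d10:-→d11:-→d12:H3→d13:H4 -> H4
  del 247.15.20.46/32 (clear depth 32)
  lookup 111.198.3.66: bits 011011111100011000 walk d0:-→d1:-→d2:-→d3:-→d4:-→d5:-→d6:-→d7:-→d8:-→d9:-→d10:-→d11:-→d12:H3→d13:H4→d14:-→d15:-→d16:H6→d17:-→d18:- -> H6
  del 111.192.0.0/12 (clear depth 12)
  lookup 111.192.0.1: bits 0110111111000 walk d0:-→d1:-→d2:-→d3:-→d4:-→d5:-→d6:-→d7:-→d8:-→d9:-→d10:-→d11:-→d12:-→d13:H4 -> H4
  add 0.0.0.0/0 -> H0 at depth 0
  lookup 111.198.0.0: bits 011011111100011000 walk d0:H0→d1:-→d2:-→d3:-→d4:-→d5:-→d6:-→d7:-→d8:-→d9:-→d10:-→d11:-→d12:-→d13:H4→d14:-→d15:-→d16:H6→d17:-→d18:- -> H6
  add 0.0.0.0/0 -> H4 at depth 0
  lookup 111.192.0.1: bits 0110111111000 walk d0:H4→d1:-→d2:-→d3:-→d4:-→d5:-→d6:-→d7:-→d8:-→d9:-→d10:-→d11:-→d12:-→d13:H4 -> H4
  add 247.15.16.0/20 -> H1 at depth 20
  add 247.0.0.0/12 -> H1 at depth 12
  add 111.198.32.0/22 -> H5 at depth 22
  add 111.198.32.0/23 -> H3 at depth 23
  lookup 111.198.32.24: bits 01101111110001100010000 walk d0:H4→d1:-→d2:-→d3:-→d4:-→d5:-→d6:-→d7:-→d8:-→d9:-→d10:-→d11:-→d12:-→d13:H4→d14:-→d15:-→d16:H6→d17:-→d18:-→d19:-→d20:-→d21:-→d22:H5→d23:H3 -> H3
  add 108.0.0.0/6 -> H0 at depth 6
  add 111.198.32.0/20 -> H7 at depth 20

== LOOKUPS ==
["H3","H4","H6","H4","H6","H4","H3"]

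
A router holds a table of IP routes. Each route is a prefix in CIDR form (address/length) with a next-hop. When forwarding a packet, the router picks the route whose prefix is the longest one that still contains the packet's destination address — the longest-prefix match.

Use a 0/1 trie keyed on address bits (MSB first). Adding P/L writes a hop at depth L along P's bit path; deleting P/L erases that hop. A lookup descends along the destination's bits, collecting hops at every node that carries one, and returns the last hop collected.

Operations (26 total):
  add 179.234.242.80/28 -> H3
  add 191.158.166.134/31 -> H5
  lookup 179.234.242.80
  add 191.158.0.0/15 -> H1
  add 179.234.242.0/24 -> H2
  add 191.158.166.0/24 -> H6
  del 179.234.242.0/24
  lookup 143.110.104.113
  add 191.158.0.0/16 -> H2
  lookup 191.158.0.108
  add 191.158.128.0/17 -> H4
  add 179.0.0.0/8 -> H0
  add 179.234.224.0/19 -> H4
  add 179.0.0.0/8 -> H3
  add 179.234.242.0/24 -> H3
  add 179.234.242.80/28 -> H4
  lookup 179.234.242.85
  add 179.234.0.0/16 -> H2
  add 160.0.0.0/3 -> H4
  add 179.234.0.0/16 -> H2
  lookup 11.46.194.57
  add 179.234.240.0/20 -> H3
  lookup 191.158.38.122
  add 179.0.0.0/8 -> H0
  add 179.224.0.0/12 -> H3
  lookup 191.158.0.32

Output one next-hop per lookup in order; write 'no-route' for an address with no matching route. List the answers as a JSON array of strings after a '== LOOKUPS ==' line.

Apply in order:
  add 179.234.242.80/28 -> H3 at depth 28
  add 191.158.166.134/31 -> H5 at depth 31
  ? 179.234.242.80  path d0:-→d1:-→d2:-→d3:-→d4:-→d5:-→d6:-→d7:-→d8:-→d9:-→d10:-→d11:-→d12:-→d13:-→d14:-→d15:-→d16:-→d17:-→d18:-→d19:-→d20:-→d21:-→d22:-→d23:-→d24:-→d25:-→d26:-→d27:-→d28:H3  best=H3
  add 191.158.0.0/15 -> H1 at depth 15
  add 179.234.242.0/24 -> H2 at depth 24
  add 191.158.166.0/24 -> H6 at depth 24
  - 179.234.242.0/24 clear@24
  ? 143.110.104.113  path d0:-→d1:-→d2:-  best=no-route
  add 191.158.0.0/16 -> H2 at depth 16
  ? 191.158.0.108  path d0:-→d1:-→d2:-→d3:-→d4:-→d5:-→d6:-→d7:-→d8:-→d9:-→d10:-→d11:-→d12:-→d13:-→d14:-→d15:H1→d16:H2  best=H2
  add 191.158.128.0/17 -> H4 at depth 17
  add 179.0.0.0/8 -> H0 at depth 8
  add 179.234.224.0/19 -> H4 at depth 19
  add 179.0.0.0/8 -> H3 at depth 8
  add 179.234.242.0/24 -> H3 at depth 24
  add 179.234.242.80/28 -> H4 at depth 28
  ? 179.234.242.85  path d0:-→d1:-→d2:-→d3:-→d4:-→d5:-→d6:-→d7:-→d8:H3→d9:-→d10:-→d11:-→d12:-→d13:-→d14:-→d15:-→d16:-→d17:-→d18:-→d19:H4→d20:-→d21:-→d22:-→d23:-→d24:H3→d25:-→d26:-→d27:-→d28:H4  best=H4
  add 179.234.0.0/16 -> H2 at depth 16
  add 160.0.0.0/3 -> H4 at depth 3
  add 179.234.0.0/16 -> H2 at depth 16
  ? 11.46.194.57  path d0:-  best=no-route
  add 179.234.240.0/20 -> H3 at depth 20
  ? 191.158.38.122  path d0:-→d1:-→d2:-→d3:H4→d4:-→d5:-→d6:-→d7:-→d8:-→d9:-→d10:-→d11:-→d12:-→d13:-→d14:-→d15:H1→d16:H2  best=H2
  add 179.0.0.0/8 -> H0 at depth 8
  add 179.224.0.0/12 -> H3 at depth 12
  ? 191.158.0.32  path d0:-→d1:-→d2:-→d3:H4→d4:-→d5:-→d6:-→d7:-→d8:-→d9:-→d10:-→d11:-→d12:-→d13:-→d14:-→d15:H1→d16:H2  best=H2

== LOOKUPS ==
["H3","no-route","H2","H4","no-route","H2","H2"]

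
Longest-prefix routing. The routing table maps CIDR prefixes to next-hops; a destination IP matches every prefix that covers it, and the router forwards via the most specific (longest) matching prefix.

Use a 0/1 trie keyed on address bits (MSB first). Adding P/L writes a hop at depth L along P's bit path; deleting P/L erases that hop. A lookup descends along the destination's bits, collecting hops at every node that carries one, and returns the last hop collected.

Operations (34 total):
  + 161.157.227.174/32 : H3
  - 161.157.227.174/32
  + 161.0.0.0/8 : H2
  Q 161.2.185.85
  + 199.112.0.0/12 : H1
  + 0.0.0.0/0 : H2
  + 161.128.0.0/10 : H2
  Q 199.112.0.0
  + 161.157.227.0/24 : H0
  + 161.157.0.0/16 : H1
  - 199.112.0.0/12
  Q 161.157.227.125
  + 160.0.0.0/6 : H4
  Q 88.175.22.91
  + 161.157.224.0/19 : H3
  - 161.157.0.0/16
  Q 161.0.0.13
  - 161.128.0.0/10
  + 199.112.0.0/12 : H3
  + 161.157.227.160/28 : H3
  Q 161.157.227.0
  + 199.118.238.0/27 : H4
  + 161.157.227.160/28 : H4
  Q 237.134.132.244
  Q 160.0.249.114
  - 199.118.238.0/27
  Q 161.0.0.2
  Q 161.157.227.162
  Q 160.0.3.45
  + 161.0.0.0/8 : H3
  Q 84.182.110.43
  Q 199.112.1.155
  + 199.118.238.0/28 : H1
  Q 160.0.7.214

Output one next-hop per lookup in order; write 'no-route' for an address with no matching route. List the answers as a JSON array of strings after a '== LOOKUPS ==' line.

Process each operation:
  + 161.157.227.174/32 (H3) depth=32
  del 161.157.227.174/32 (clear depth 32)
  + 161.0.0.0/8 (H2) depth=8
  Q 161.2.185.85: descend 10100001 ; hops seen [H2] ; pick H2
  + 199.112.0.0/12 (H1) depth=12
  + 0.0.0.0/0 (H2) depth=0
  + 161.128.0.0/10 (H2) depth=10
  Q 199.112.0.0: descend 110001110111 ; hops seen [H2,H1] ; pick H1
  + 161.157.227.0/24 (H0) depth=24
  + 161.157.0.0/16 (H1) depth=16
  del 199.112.0.0/12 (clear depth 12)
  Q 161.157.227.125: descend 101000011001110111100011 ; hops seen [H2,H2,H2,H1,H0] ; pick H0
  + 160.0.0.0/6 (H4) depth=6
  Q 88.175.22.91: descend ε ; hops seen [H2] ; pick H2
  + 161.157.224.0/19 (H3) depth=19
  del 161.157.0.0/16 (clear depth 16)
  Q 161.0.0.13: descend 10100001 ; hops seen [H2,H4,H2] ; pick H2
  del 161.128.0.0/10 (clear depth 10)
  + 199.112.0.0/12 (H3) depth=12
  + 161.157.227.160/28 (H3) depth=28
  Q 161.157.227.0: descend 101000011001110111100011 ; hops seen [H2,H4,H2,H3,H0] ; pick H0
  + 199.118.238.0/27 (H4) depth=27
  + 161.157.227.160/28 (H4) depth=28
  Q 237.134.132.244: descend 11 ; hops seen [H2] ; pick H2
  Q 160.0.249.114: descend 1010000 ; hops seen [H2,H4] ; pick H4
  del 199.118.238.0/27 (clear depth 27)
  Q 161.0.0.2: descend 10100001 ; hops seen [H2,H4,H2] ; pick H2
  Q 161.157.227.162: descend 1010000110011101111000111010 ; hops seen [H2,H4,H2,H3,H0,H4] ; pick H4
  Q 160.0.3.45: descend 1010000 ; hops seen [H2,H4] ; pick H4
  + 161.0.0.0/8 (H3) depth=8
  Q 84.182.110.43: descend ε ; hops seen [H2] ; pick H2
  Q 199.112.1.155: descend 1100011101110 ; hops seen [H2,H3] ; pick H3
  + 199.118.238.0/28 (H1) depth=28
  Q 160.0.7.214: descend 1010000 ; hops seen [H2,H4] ; pick H4

== LOOKUPS ==
["H2","H1","H0","H2","H2","H0","H2","H4","H2","H4","H4","H2","H3","H4"]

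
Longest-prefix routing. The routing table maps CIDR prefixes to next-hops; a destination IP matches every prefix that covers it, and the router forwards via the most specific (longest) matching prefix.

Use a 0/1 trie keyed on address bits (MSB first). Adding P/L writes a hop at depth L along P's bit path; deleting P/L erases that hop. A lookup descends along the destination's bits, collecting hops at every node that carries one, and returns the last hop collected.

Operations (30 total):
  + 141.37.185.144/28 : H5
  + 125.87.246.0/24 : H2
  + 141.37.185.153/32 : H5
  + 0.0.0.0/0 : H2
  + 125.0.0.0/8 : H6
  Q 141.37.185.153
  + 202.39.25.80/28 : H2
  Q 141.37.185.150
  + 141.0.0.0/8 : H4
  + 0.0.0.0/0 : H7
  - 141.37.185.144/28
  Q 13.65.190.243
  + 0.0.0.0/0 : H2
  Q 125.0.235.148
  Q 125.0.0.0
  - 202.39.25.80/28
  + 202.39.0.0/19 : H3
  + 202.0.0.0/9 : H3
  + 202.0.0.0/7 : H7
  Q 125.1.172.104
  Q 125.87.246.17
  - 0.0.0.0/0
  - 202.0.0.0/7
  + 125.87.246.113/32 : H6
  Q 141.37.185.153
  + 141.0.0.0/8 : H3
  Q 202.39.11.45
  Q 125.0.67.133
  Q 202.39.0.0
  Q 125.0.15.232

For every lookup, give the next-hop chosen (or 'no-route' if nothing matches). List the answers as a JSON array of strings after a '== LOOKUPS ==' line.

Process each operation:
  add 141.37.185.144/28 -> H5 at depth 28
  add 125.87.246.0/24 -> H2 at depth 24
  add 141.37.185.153/32 -> H5 at depth 32
  add 0.0.0.0/0 -> H2 at depth 0
  add 125.0.0.0/8 -> H6 at depth 8
  lookup 141.37.185.153: bits 10001101001001011011100110011001 walk d0:H2→d1:-→d2:-→d3:-→d4:-→d5:-→d6:-→d7:-→d8:-→d9:-→d10:-→d11:-→d12:-→d13:-→d14:-→d15:-→d16:-→d17:-→d18:-→d19:-→d20:-→d21:-→d22:-→d23:-→d24:-→d25:-→d26:-→d27:-→d28:H5→d29:-→d30:-→d31:-→d32:H5 -> H5
  add 202.39.25.80/28 -> H2 at depth 28
  lookup 141.37.185.150: bits 1000110100100101101110011001 walk d0:H2→d1:-→d2:-→d3:-→d4:-→d5:-→d6:-→d7:-→d8:-→d9:-→d10:-→d11:-→d12:-→d13:-→d14:-→d15:-→d16:-→d17:-→d18:-→d19:-→d20:-→d21:-→d22:-→d23:-→d24:-→d25:-→d26:-→d27:-→d28:H5 -> H5
  add 141.0.0.0/8 -> H4 at depth 8
  add 0.0.0.0/0 -> H7 at depth 0
  del 141.37.185.144/28 (clear depth 28)
  lookup 13.65.190.243: bits 0 walk d0:H7→d1:- -> H7
  add 0.0.0.0/0 -> H2 at depth 0
  lookup 125.0.235.148: bits 011111010 walk d0:H2→d1:-→d2:-→d3:-→d4:-→d5:-→d6:-→d7:-→d8:H6→d9:- -> H6
  lookup 125.0.0.0: bits 011111010 walk d0:H2→d1:-→d2:-→d3:-→d4:-→d5:-→d6:-→d7:-→d8:H6→d9:- -> H6
  del 202.39.25.80/28 (clear depth 28)
  add 202.39.0.0/19 -> H3 at depth 19
  add 202.0.0.0/9 -> H3 at depth 9
  add 202.0.0.0/7 -> H7 at depth 7
  lookup 125.1.172.104: bits 011111010 walk d0:H2→d1:-→d2:-→d3:-→d4:-→d5:-→d6:-→d7:-→d8:H6→d9:- -> H6
  lookup 125.87.246.17: bits 011111010101011111110110 walk d0:H2→d1:-→d2:-→d3:-→d4:-→d5:-→d6:-→d7:-→d8:H6→d9:-→d10:-→d11:-→d12:-→d13:-→d14:-→d15:-→d16:-→d17:-→d18:-→d19:-→d20:-→d21:-→d22:-→d23:-→d24:H2 -> H2
  del 0.0.0.0/0 (clear depth 0)
  del 202.0.0.0/7 (clear depth 7)
  add 125.87.246.113/32 -> H6 at depth 32
  lookup 141.37.185.153: bits 10001101001001011011100110011001 walk d0:-→d1:-→d2:-→d3:-→d4:-→d5:-→d6:-→d7:-→d8:H4→d9:-→d10:-→d11:-→d12:-→d13:-→d14:-→d15:-→d16:-→d17:-→d18:-→d19:-→d20:-→d21:-→d22:-→d23:-→d24:-→d25:-→d26:-→d27:-→d28:-→d29:-→d30:-→d31:-→d32:H5 -> H5
  add 141.0.0.0/8 -> H3 at depth 8
  lookup 202.39.11.45: bits 1100101000100111000 walk d0:-→d1:-→d2:-→d3:-→d4:-→d5:-→d6:-→d7:-→d8:-→d9:H3→d10:-→d11:-→d12:-→d13:-→d14:-→d15:-→d16:-→d17:-→d18:-→d19:H3 -> H3
  lookup 125.0.67.133: bits 011111010 walk d0:-→d1:-→d2:-→d3:-→d4:-→d5:-→d6:-→d7:-→d8:H6→d9:- -> H6
  lookup 202.39.0.0: bits 1100101000100111000 walk d0:-→d1:-→d2:-→d3:-→d4:-→d5:-→d6:-→d7:-→d8:-→d9:H3→d10:-→d11:-→d12:-→d13:-→d14:-→d15:-→d16:-→d17:-→d18:-→d19:H3 -> H3
  lookup 125.0.15.232: bits 011111010 walk d0:-→d1:-→d2:-→d3:-→d4:-→d5:-→d6:-→d7:-→d8:H6→d9:- -> H6

== LOOKUPS ==
["H5","H5","H7","H6","H6","H6","H2","H5","H3","H6","H3","H6"]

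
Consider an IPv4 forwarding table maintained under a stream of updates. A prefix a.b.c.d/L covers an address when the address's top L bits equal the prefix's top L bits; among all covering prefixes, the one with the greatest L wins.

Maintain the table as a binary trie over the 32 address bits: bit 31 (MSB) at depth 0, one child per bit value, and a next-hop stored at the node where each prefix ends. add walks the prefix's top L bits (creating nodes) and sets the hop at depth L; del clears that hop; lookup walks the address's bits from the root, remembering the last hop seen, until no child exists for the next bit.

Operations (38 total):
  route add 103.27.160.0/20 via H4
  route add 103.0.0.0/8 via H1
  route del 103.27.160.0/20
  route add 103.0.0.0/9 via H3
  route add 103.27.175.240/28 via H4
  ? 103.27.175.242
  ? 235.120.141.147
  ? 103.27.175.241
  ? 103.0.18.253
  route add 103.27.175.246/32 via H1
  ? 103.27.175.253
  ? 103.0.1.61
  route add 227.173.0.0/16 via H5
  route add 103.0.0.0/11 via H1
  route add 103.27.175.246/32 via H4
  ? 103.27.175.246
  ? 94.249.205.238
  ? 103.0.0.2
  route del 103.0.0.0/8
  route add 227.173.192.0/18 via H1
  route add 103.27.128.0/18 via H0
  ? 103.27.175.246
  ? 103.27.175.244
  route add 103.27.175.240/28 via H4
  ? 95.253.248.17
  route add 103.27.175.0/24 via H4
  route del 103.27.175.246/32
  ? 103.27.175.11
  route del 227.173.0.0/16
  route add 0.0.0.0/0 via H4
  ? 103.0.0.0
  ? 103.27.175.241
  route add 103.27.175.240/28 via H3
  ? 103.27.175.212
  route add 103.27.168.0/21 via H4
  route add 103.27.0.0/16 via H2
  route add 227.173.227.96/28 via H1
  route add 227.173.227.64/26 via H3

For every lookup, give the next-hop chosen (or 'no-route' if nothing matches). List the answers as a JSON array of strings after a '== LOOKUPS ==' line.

Process each operation:
  + 103.27.160.0/20 (H4) depth=20
  + 103.0.0.0/8 (H1) depth=8
  del 103.27.160.0/20 (clear depth 20)
  + 103.0.0.0/9 (H3) depth=9
  + 103.27.175.240/28 (H4) depth=28
  Q 103.27.175.242: descend 0110011100011011101011111111 ; hops seen [H1,H3,H4] ; pick H4
  Q 235.120.141.147: descend ε ; hops seen [∅] ; pick no-route
  Q 103.27.175.241: descend 0110011100011011101011111111 ; hops seen [H1,H3,H4] ; pick H4
  Q 103.0.18.253: descend 01100111000 ; hops seen [H1,H3] ; pick H3
  + 103.27.175.246/32 (H1) depth=32
  Q 103.27.175.253: descend 0110011100011011101011111111 ; hops seen [H1,H3,H4] ; pick H4
  Q 103.0.1.61: descend 01100111000 ; hops seen [H1,H3] ; pick H3
  + 227.173.0.0/16 (H5) depth=16
  + 103.0.0.0/11 (H1) depth=11
  + 103.27.175.246/32 (H4) depth=32
  Q 103.27.175.246: descend 01100111000110111010111111110110 ; hops seen [H1,H3,H1,H4,H4] ; pick H4
  Q 94.249.205.238: descend 01 ; hops seen [∅] ; pick no-route
  Q 103.0.0.2: descend 01100111000 ; hops seen [H1,H3,H1] ; pick H1
  del 103.0.0.0/8 (clear depth 8)
  + 227.173.192.0/18 (H1) depth=18
  + 103.27.128.0/18 (H0) depth=18
  Q 103.27.175.246: descend 01100111000110111010111111110110 ; hops seen [H3,H1,H0,H4,H4] ; pick H4
  Q 103.27.175.244: descend 011001110001101110101111111101 ; hops seen [H3,H1,H0,H4] ; pick H4
  + 103.27.175.240/28 (H4) depth=28
  Q 95.253.248.17: descend 01 ; hops seen [∅] ; pick no-route
  + 103.27.175.0/24 (H4) depth=24
  del 103.27.175.246/32 (clear depth 32)
  Q 103.27.175.11: descend 011001110001101110101111 ; hops seen [H3,H1,H0,H4] ; pick H4
  del 227.173.0.0/16 (clear depth 16)
  + 0.0.0.0/0 (H4) depth=0
  Q 103.0.0.0: descend 01100111000 ; hops seen [H4,H3,H1] ; pick H1
  Q 103.27.175.241: descend 01100111000110111010111111110 ; hops seen [H4,H3,H1,H0,H4,H4] ; pick H4
  + 103.27.175.240/28 (H3) depth=28
  Q 103.27.175.212: descend 01100111000110111010111111 ; hops seen [H4,H3,H1,H0,H4] ; pick H4
  + 103.27.168.0/21 (H4) depth=21
  + 103.27.0.0/16 (H2) depth=16
  + 227.173.227.96/28 (H1) depth=28
  + 227.173.227.64/26 (H3) depth=26

== LOOKUPS ==
["H4","no-route","H4","H3","H4","H3","H4","no-route","H1","H4","H4","no-route","H4","H1","H4","H4"]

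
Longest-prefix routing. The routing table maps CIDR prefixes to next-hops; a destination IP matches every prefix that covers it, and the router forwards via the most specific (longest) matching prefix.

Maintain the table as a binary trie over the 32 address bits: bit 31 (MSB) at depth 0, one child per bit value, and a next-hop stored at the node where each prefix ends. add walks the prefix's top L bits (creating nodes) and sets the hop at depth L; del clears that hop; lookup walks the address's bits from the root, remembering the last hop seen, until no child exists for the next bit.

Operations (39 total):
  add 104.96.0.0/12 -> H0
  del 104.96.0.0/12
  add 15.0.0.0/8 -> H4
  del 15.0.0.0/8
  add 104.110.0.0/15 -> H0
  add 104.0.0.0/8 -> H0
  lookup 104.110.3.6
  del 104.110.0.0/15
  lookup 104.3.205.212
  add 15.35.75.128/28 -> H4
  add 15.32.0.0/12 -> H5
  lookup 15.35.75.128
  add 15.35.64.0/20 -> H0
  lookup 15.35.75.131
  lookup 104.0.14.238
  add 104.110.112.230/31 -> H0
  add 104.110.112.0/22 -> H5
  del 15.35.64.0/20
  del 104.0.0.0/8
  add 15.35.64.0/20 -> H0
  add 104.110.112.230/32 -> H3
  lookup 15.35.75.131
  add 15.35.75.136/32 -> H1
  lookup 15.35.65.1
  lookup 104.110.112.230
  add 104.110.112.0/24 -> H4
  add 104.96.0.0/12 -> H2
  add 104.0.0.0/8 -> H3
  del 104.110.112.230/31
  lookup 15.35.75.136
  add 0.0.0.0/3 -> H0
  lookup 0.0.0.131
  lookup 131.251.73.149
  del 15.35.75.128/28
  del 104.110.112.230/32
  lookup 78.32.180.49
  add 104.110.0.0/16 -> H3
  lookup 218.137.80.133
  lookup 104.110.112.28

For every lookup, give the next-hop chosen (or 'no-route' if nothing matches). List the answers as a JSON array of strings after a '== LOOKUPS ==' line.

Apply in order:
  + 104.96.0.0/12 (H0) depth=12
  - 104.96.0.0/12 clear@12
  + 15.0.0.0/8 (H4) depth=8
  - 15.0.0.0/8 clear@8
  + 104.110.0.0/15 (H0) depth=15
  + 104.0.0.0/8 (H0) depth=8
  lookup 104.110.3.6: bits 011010000110111 walk d0:-→d1:-→d2:-→d3:-→d4:-→d5:-→d6:-→d7:-→d8:H0→d9:-→d10:-→d11:-→d12:-→d13:-→d14:-→d15:H0 -> H0
  - 104.110.0.0/15 clear@15
  lookup 104.3.205.212: bits 011010000 walk d0:-→d1:-→d2:-→d3:-→d4:-→d5:-→d6:-→d7:-→d8:H0→d9:- -> H0
  + 15.35.75.128/28 (H4) depth=28
  + 15.32.0.0/12 (H5) depth=12
  lookup 15.35.75.128: bits 0000111100100011010010111000 walk d0:-→d1:-→d2:-→d3:-→d4:-→d5:-→d6:-→d7:-→d8:-→d9:-→d10:-→d11:-→d12:H5→d13:-→d14:-→d15:-→d16:-→d17:-→d18:-→d19:-→d20:-→d21:-→d22:-→d23:-→d24:-→d25:-→d26:-→d27:-→d28:H4 -> H4
  + 15.35.64.0/20 (H0) depth=20
  lookup 15.35.75.131: bits 0000111100100011010010111000 walk d0:-→d1:-→d2:-→d3:-→d4:-→d5:-→d6:-→d7:-→d8:-→d9:-→d10:-→d11:-→d12:H5→d13:-→d14:-→d15:-→d16:-→d17:-→d18:-→d19:-→d20:H0→d21:-→d22:-→d23:-→d24:-→d25:-→d26:-→d27:-→d28:H4 -> H4
  lookup 104.0.14.238: bits 011010000 walk d0:-→d1:-→d2:-→d3:-→d4:-→d5:-→d6:-→d7:-→d8:H0→d9:- -> H0
  + 104.110.112.230/31 (H0) depth=31
  + 104.110.112.0/22 (H5) depth=22
  - 15.35.64.0/20 clear@20
  - 104.0.0.0/8 clear@8
  + 15.35.64.0/20 (H0) depth=20
  + 104.110.112.230/32 (H3) depth=32
  lookup 15.35.75.131: bits 0000111100100011010010111000 walk d0:-→d1:-→d2:-→d3:-→d4:-→d5:-→d6:-→d7:-→d8:-→d9:-→d10:-→d11:-→d12:H5→d13:-→d14:-→d15:-→d16:-→d17:-→d18:-→d19:-→d20:H0→d21:-→d22:-→d23:-→d24:-→d25:-→d26:-→d27:-→d28:H4 -> H4
  + 15.35.75.136/32 (H1) depth=32
  lookup 15.35.65.1: bits 00001111001000110100 walk d0:-→d1:-→d2:-→d3:-→d4:-→d5:-→d6:-→d7:-→d8:-→d9:-→d10:-→d11:-→d12:H5→d13:-→d14:-→d15:-→d16:-→d17:-→d18:-→d19:-→d20:H0 -> H0
  lookup 104.110.112.230: bits 01101000011011100111000011100110 walk d0:-→d1:-→d2:-→d3:-→d4:-→d5:-→d6:-→d7:-→d8:-→d9:-→d10:-→d11:-→d12:-→d13:-→d14:-→d15:-→d16:-→d17:-→d18:-→d19:-→d20:-→d21:-→d22:H5→d23:-→d24:-→d25:-→d26:-→d27:-→d28:-→d29:-→d30:-→d31:H0→d32:H3 -> H3
  + 104.110.112.0/24 (H4) depth=24
  + 104.96.0.0/12 (H2) depth=12
  + 104.0.0.0/8 (H3) depth=8
  - 104.110.112.230/31 clear@31
  lookup 15.35.75.136: bits 00001111001000110100101110001000 walk d0:-→d1:-→d2:-→d3:-→d4:-→d5:-→d6:-→d7:-→d8:-→d9:-→d10:-→d11:-→d12:H5→d13:-→d14:-→d15:-→d16:-→d17:-→d18:-→d19:-→d20:H0→d21:-→d22:-→d23:-→d24:-→d25:-→d26:-→d27:-→d28:H4→d29:-→d30:-→d31:-→d32:H1 -> H1
  + 0.0.0.0/3 (H0) depth=3
  lookup 0.0.0.131: bits 0000 walk d0:-→d1:-→d2:-→d3:H0→d4:- -> H0
  lookup 131.251.73.149: bits ε walk d0:- -> no-route
  - 15.35.75.128/28 clear@28
  - 104.110.112.230/32 clear@32
  lookup 78.32.180.49: bits 01 walk d0:-→d1:-→d2:- -> no-route
  + 104.110.0.0/16 (H3) depth=16
  lookup 218.137.80.133: bits ε walk d0:- -> no-route
  lookup 104.110.112.28: bits 011010000110111001110000 walk d0:-→d1:-→d2:-→d3:-→d4:-→d5:-→d6:-→d7:-→d8:H3→d9:-→d10:-→d11:-→d12:H2→d13:-→d14:-→d15:-→d16:H3→d17:-→d18:-→d19:-→d20:-→d21:-→d22:H5→d23:-→d24:H4 -> H4

== LOOKUPS ==
["H0","H0","H4","H4","H0","H4","H0","H3","H1","H0","no-route","no-route","no-route","H4"]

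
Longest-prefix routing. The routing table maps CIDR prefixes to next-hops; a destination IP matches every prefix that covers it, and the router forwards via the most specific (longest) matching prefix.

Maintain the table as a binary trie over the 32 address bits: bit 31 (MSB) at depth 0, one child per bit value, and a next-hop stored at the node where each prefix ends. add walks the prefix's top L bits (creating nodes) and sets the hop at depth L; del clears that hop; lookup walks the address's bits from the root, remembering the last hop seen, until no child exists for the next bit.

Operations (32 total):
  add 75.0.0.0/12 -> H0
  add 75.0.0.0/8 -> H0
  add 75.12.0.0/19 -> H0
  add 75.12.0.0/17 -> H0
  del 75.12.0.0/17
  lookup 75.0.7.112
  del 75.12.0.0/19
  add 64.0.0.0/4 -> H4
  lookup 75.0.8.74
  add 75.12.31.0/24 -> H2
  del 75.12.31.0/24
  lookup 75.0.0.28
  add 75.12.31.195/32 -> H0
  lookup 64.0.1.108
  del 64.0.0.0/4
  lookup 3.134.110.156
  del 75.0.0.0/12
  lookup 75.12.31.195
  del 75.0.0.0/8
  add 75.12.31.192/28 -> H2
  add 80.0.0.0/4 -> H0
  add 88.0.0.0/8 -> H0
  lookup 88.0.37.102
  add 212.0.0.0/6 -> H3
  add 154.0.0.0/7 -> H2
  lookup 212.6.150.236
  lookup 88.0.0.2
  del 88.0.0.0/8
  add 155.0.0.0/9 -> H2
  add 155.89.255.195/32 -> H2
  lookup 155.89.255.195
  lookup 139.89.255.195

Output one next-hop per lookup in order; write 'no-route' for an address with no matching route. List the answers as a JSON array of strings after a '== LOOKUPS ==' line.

Apply in order:
  add 75.0.0.0/12 -> H0 at depth 12
  add 75.0.0.0/8 -> H0 at depth 8
  add 75.12.0.0/19 -> H0 at depth 19
  add 75.12.0.0/17 -> H0 at depth 17
  - 75.12.0.0/17 clear@17
  ? 75.0.7.112  path d0:-→d1:-→d2:-→d3:-→d4:-→d5:-→d6:-→d7:-→d8:H0→d9:-→d10:-→d11:-→d12:H0  best=H0
  - 75.12.0.0/19 clear@19
  add 64.0.0.0/4 -> H4 at depth 4
  ? 75.0.8.74  path d0:-→d1:-→d2:-→d3:-→d4:H4→d5:-→d6:-→d7:-→d8:H0→d9:-→d10:-→d11:-→d12:H0  best=H0
  add 75.12.31.0/24 -> H2 at depth 24
  - 75.12.31.0/24 clear@24
  ? 75.0.0.28  path d0:-→d1:-→d2:-→d3:-→d4:H4→d5:-→d6:-→d7:-→d8:H0→d9:-→d10:-→d11:-→d12:H0  best=H0
  add 75.12.31.195/32 -> H0 at depth 32
  ? 64.0.1.108  path d0:-→d1:-→d2:-→d3:-→d4:H4  best=H4
  - 64.0.0.0/4 clear@4
  ? 3.134.110.156  path d0:-→d1:-  best=no-route
  - 75.0.0.0/12 clear@12
  ? 75.12.31.195  path d0:-→d1:-→d2:-→d3:-→d4:-→d5:-→d6:-→d7:-→d8:H0→d9:-→d10:-→d11:-→d12:-→d13:-→d14:-→d15:-→d16:-→d17:-→d18:-→d19:-→d20:-→d21:-→d22:-→d23:-→d24:-→d25:-→d26:-→d27:-→d28:-→d29:-→d30:-→d31:-→d32:H0  best=H0
  - 75.0.0.0/8 clear@8
  add 75.12.31.192/28 -> H2 at depth 28
  add 80.0.0.0/4 -> H0 at depth 4
  add 88.0.0.0/8 -> H0 at depth 8
  ? 88.0.37.102  path d0:-→d1:-→d2:-→d3:-→d4:H0→d5:-→d6:-→d7:-→d8:H0  best=H0
  add 212.0.0.0/6 -> H3 at depth 6
  add 154.0.0.0/7 -> H2 at depth 7
  ? 212.6.150.236  path d0:-→d1:-→d2:-→d3:-→d4:-→d5:-→d6:H3  best=H3
  ? 88.0.0.2  path d0:-→d1:-→d2:-→d3:-→d4:H0→d5:-→d6:-→d7:-→d8:H0  best=H0
  - 88.0.0.0/8 clear@8
  add 155.0.0.0/9 -> H2 at depth 9
  add 155.89.255.195/32 -> H2 at depth 32
  ? 155.89.255.195  path d0:-→d1:-→d2:-→d3:-→d4:-→d5:-→d6:-→d7:H2→d8:-→d9:H2→d10:-→d11:-→d12:-→d13:-→d14:-→d15:-→d16:-→d17:-→d18:-→d19:-→d20:-→d21:-→d22:-→d23:-→d24:-→d25:-→d26:-→d27:-→d28:-→d29:-→d30:-→d31:-→d32:H2  best=H2
  ? 139.89.255.195  path d0:-→d1:-→d2:-→d3:-  best=no-route

== LOOKUPS ==
["H0","H0","H0","H4","no-route","H0","H0","H3","H0","H2","no-route"]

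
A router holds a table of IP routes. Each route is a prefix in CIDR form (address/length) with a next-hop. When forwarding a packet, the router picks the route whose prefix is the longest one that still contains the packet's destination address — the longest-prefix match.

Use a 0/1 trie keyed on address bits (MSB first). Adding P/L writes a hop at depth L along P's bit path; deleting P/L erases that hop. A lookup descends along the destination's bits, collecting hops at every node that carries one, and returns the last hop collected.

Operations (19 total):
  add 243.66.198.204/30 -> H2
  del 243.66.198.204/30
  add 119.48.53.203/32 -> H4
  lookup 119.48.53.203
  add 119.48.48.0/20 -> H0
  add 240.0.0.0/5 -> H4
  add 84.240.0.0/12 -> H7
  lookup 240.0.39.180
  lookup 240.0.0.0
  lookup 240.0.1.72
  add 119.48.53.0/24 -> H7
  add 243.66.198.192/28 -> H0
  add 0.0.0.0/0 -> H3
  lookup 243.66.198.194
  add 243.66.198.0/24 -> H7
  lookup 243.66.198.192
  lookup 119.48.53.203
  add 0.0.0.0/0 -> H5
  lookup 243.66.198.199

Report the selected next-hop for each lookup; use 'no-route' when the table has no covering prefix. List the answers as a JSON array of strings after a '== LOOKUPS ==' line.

Apply in order:
  add 243.66.198.204/30 -> H2 at depth 30
  del 243.66.198.204/30 (clear depth 30)
  add 119.48.53.203/32 -> H4 at depth 32
  ? 119.48.53.203  path d0:-→d1:-→d2:-→d3:-→d4:-→d5:-→d6:-→d7:-→d8:-→d9:-→d10:-→d11:-→d12:-→d13:-→d14:-→d15:-→d16:-→d17:-→d18:-→d19:-→d20:-→d21:-→d22:-→d23:-→d24:-→d25:-→d26:-→d27:-→d28:-→d29:-→d30:-→d31:-→d32:H4  best=H4
  add 119.48.48.0/20 -> H0 at depth 20
  add 240.0.0.0/5 -> H4 at depth 5
  add 84.240.0.0/12 -> H7 at depth 12
  ? 240.0.39.180  path d0:-→d1:-→d2:-→d3:-→d4:-→d5:H4→d6:-  best=H4
  ? 240.0.0.0  path d0:-→d1:-→d2:-→d3:-→d4:-→d5:H4→d6:-  best=H4
  ? 240.0.1.72  path d0:-→d1:-→d2:-→d3:-→d4:-→d5:H4→d6:-  best=H4
  add 119.48.53.0/24 -> H7 at depth 24
  add 243.66.198.192/28 -> H0 at depth 28
  add 0.0.0.0/0 -> H3 at depth 0
  ? 243.66.198.194  path d0:H3→d1:-→d2:-→d3:-→d4:-→d5:H4→d6:-→d7:-→d8:-→d9:-→d10:-→d11:-→d12:-→d13:-→d14:-→d15:-→d16:-→d17:-→d18:-→d19:-→d20:-→d21:-→d22:-→d23:-→d24:-→d25:-→d26:-→d27:-→d28:H0  best=H0
  add 243.66.198.0/24 -> H7 at depth 24
  ? 243.66.198.192  path d0:H3→d1:-→d2:-→d3:-→d4:-→d5:H4→d6:-→d7:-→d8:-→d9:-→d10:-→d11:-→d12:-→d13:-→d14:-→d15:-→d16:-→d17:-→d18:-→d19:-→d20:-→d21:-→d22:-→d23:-→d24:H7→d25:-→d26:-→d27:-→d28:H0  best=H0
  ? 119.48.53.203  path d0:H3→d1:-→d2:-→d3:-→d4:-→d5:-→d6:-→d7:-→d8:-→d9:-→d10:-→d11:-→d12:-→d13:-→d14:-→d15:-→d16:-→d17:-→d18:-→d19:-→d20:H0→d21:-→d22:-→d23:-→d24:H7→d25:-→d26:-→d27:-→d28:-→d29:-→d30:-→d31:-→d32:H4  best=H4
  add 0.0.0.0/0 -> H5 at depth 0
  ? 243.66.198.199  path d0:H5→d1:-→d2:-→d3:-→d4:-→d5:H4→d6:-→d7:-→d8:-→d9:-→d10:-→d11:-→d12:-→d13:-→d14:-→d15:-→d16:-→d17:-→d18:-→d19:-→d20:-→d21:-→d22:-→d23:-→d24:H7→d25:-→d26:-→d27:-→d28:H0  best=H0

== LOOKUPS ==
["H4","H4","H4","H4","H0","H0","H4","H0"]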